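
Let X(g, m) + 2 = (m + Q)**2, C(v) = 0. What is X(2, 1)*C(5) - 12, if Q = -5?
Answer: -12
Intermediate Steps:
X(g, m) = -2 + (-5 + m)**2 (X(g, m) = -2 + (m - 5)**2 = -2 + (-5 + m)**2)
X(2, 1)*C(5) - 12 = (-2 + (-5 + 1)**2)*0 - 12 = (-2 + (-4)**2)*0 - 12 = (-2 + 16)*0 - 12 = 14*0 - 12 = 0 - 12 = -12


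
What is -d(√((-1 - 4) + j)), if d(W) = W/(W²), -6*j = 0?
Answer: I*√5/5 ≈ 0.44721*I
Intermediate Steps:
j = 0 (j = -⅙*0 = 0)
d(W) = 1/W (d(W) = W/W² = 1/W)
-d(√((-1 - 4) + j)) = -1/(√((-1 - 4) + 0)) = -1/(√(-5 + 0)) = -1/(√(-5)) = -1/(I*√5) = -(-1)*I*√5/5 = I*√5/5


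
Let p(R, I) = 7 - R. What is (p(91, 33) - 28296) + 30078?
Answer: 1698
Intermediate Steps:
(p(91, 33) - 28296) + 30078 = ((7 - 1*91) - 28296) + 30078 = ((7 - 91) - 28296) + 30078 = (-84 - 28296) + 30078 = -28380 + 30078 = 1698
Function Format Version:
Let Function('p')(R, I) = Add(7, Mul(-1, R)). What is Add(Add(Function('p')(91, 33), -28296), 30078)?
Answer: 1698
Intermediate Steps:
Add(Add(Function('p')(91, 33), -28296), 30078) = Add(Add(Add(7, Mul(-1, 91)), -28296), 30078) = Add(Add(Add(7, -91), -28296), 30078) = Add(Add(-84, -28296), 30078) = Add(-28380, 30078) = 1698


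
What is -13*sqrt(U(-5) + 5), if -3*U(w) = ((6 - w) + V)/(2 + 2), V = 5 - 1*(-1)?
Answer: -13*sqrt(129)/6 ≈ -24.609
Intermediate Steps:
V = 6 (V = 5 + 1 = 6)
U(w) = -1 + w/12 (U(w) = -((6 - w) + 6)/(3*(2 + 2)) = -(12 - w)/(3*4) = -(3 - w/4)/3 = -1 + w/12)
-13*sqrt(U(-5) + 5) = -13*sqrt((-1 + (1/12)*(-5)) + 5) = -13*sqrt((-1 - 5/12) + 5) = -13*sqrt(-17/12 + 5) = -13*sqrt(129)/6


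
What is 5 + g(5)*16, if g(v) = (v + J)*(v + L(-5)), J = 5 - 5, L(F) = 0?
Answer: 405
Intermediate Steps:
J = 0
g(v) = v² (g(v) = (v + 0)*(v + 0) = v*v = v²)
5 + g(5)*16 = 5 + 5²*16 = 5 + 25*16 = 5 + 400 = 405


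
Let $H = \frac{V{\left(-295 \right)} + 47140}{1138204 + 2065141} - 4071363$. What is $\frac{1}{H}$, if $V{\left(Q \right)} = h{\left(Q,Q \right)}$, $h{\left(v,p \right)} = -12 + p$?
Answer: $- \frac{3203345}{13041980262402} \approx -2.4562 \cdot 10^{-7}$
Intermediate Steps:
$V{\left(Q \right)} = -12 + Q$
$H = - \frac{13041980262402}{3203345}$ ($H = \frac{\left(-12 - 295\right) + 47140}{1138204 + 2065141} - 4071363 = \frac{-307 + 47140}{3203345} - 4071363 = 46833 \cdot \frac{1}{3203345} - 4071363 = \frac{46833}{3203345} - 4071363 = - \frac{13041980262402}{3203345} \approx -4.0714 \cdot 10^{6}$)
$\frac{1}{H} = \frac{1}{- \frac{13041980262402}{3203345}} = - \frac{3203345}{13041980262402}$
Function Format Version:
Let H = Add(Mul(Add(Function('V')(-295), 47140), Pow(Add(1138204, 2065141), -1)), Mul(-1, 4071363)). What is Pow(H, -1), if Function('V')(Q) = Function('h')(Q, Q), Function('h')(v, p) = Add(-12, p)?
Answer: Rational(-3203345, 13041980262402) ≈ -2.4562e-7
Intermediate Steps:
Function('V')(Q) = Add(-12, Q)
H = Rational(-13041980262402, 3203345) (H = Add(Mul(Add(Add(-12, -295), 47140), Pow(Add(1138204, 2065141), -1)), Mul(-1, 4071363)) = Add(Mul(Add(-307, 47140), Pow(3203345, -1)), -4071363) = Add(Mul(46833, Rational(1, 3203345)), -4071363) = Add(Rational(46833, 3203345), -4071363) = Rational(-13041980262402, 3203345) ≈ -4.0714e+6)
Pow(H, -1) = Pow(Rational(-13041980262402, 3203345), -1) = Rational(-3203345, 13041980262402)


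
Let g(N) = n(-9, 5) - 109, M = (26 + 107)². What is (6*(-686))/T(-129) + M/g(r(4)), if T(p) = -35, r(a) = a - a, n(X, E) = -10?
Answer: -2639/85 ≈ -31.047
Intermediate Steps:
r(a) = 0
M = 17689 (M = 133² = 17689)
g(N) = -119 (g(N) = -10 - 109 = -119)
(6*(-686))/T(-129) + M/g(r(4)) = (6*(-686))/(-35) + 17689/(-119) = -4116*(-1/35) + 17689*(-1/119) = 588/5 - 2527/17 = -2639/85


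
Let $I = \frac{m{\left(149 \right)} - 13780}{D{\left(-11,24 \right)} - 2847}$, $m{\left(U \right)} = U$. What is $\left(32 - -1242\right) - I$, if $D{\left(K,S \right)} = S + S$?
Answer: $\frac{3552295}{2799} \approx 1269.1$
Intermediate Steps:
$D{\left(K,S \right)} = 2 S$
$I = \frac{13631}{2799}$ ($I = \frac{149 - 13780}{2 \cdot 24 - 2847} = - \frac{13631}{48 - 2847} = - \frac{13631}{-2799} = \left(-13631\right) \left(- \frac{1}{2799}\right) = \frac{13631}{2799} \approx 4.8699$)
$\left(32 - -1242\right) - I = \left(32 - -1242\right) - \frac{13631}{2799} = \left(32 + 1242\right) - \frac{13631}{2799} = 1274 - \frac{13631}{2799} = \frac{3552295}{2799}$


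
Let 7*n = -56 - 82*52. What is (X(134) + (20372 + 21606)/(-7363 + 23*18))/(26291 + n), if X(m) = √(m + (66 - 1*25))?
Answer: -293846/1248853433 + 35*√7/179717 ≈ 0.00027997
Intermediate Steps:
n = -4320/7 (n = (-56 - 82*52)/7 = (-56 - 4264)/7 = (⅐)*(-4320) = -4320/7 ≈ -617.14)
X(m) = √(41 + m) (X(m) = √(m + (66 - 25)) = √(m + 41) = √(41 + m))
(X(134) + (20372 + 21606)/(-7363 + 23*18))/(26291 + n) = (√(41 + 134) + (20372 + 21606)/(-7363 + 23*18))/(26291 - 4320/7) = (√175 + 41978/(-7363 + 414))/(179717/7) = (5*√7 + 41978/(-6949))*(7/179717) = (5*√7 + 41978*(-1/6949))*(7/179717) = (5*√7 - 41978/6949)*(7/179717) = (-41978/6949 + 5*√7)*(7/179717) = -293846/1248853433 + 35*√7/179717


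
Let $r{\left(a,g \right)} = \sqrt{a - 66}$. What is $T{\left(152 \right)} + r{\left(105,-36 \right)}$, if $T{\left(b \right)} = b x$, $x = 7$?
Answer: $1064 + \sqrt{39} \approx 1070.2$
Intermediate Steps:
$r{\left(a,g \right)} = \sqrt{-66 + a}$
$T{\left(b \right)} = 7 b$ ($T{\left(b \right)} = b 7 = 7 b$)
$T{\left(152 \right)} + r{\left(105,-36 \right)} = 7 \cdot 152 + \sqrt{-66 + 105} = 1064 + \sqrt{39}$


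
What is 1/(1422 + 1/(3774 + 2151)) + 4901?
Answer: 41292651176/8425351 ≈ 4901.0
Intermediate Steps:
1/(1422 + 1/(3774 + 2151)) + 4901 = 1/(1422 + 1/5925) + 4901 = 1/(8425351/5925) + 4901 = 5925/8425351 + 4901 = 41292651176/8425351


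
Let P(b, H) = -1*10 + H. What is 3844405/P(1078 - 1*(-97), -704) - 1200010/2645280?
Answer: -169506407759/31478832 ≈ -5384.8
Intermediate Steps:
P(b, H) = -10 + H
3844405/P(1078 - 1*(-97), -704) - 1200010/2645280 = 3844405/(-10 - 704) - 1200010/2645280 = 3844405/(-714) - 1200010*1/2645280 = 3844405*(-1/714) - 120001/264528 = -3844405/714 - 120001/264528 = -169506407759/31478832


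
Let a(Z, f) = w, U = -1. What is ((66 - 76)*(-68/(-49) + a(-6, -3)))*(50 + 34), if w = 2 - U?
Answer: -25800/7 ≈ -3685.7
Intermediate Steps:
w = 3 (w = 2 - 1*(-1) = 2 + 1 = 3)
a(Z, f) = 3
((66 - 76)*(-68/(-49) + a(-6, -3)))*(50 + 34) = ((66 - 76)*(-68/(-49) + 3))*(50 + 34) = -10*(-68*(-1/49) + 3)*84 = -10*(68/49 + 3)*84 = -10*215/49*84 = -2150/49*84 = -25800/7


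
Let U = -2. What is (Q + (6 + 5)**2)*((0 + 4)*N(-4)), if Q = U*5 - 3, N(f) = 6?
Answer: 2592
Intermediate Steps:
Q = -13 (Q = -2*5 - 3 = -10 - 3 = -13)
(Q + (6 + 5)**2)*((0 + 4)*N(-4)) = (-13 + (6 + 5)**2)*((0 + 4)*6) = (-13 + 11**2)*(4*6) = (-13 + 121)*24 = 108*24 = 2592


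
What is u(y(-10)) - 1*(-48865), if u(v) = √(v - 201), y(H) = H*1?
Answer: 48865 + I*√211 ≈ 48865.0 + 14.526*I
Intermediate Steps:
y(H) = H
u(v) = √(-201 + v)
u(y(-10)) - 1*(-48865) = √(-201 - 10) - 1*(-48865) = √(-211) + 48865 = I*√211 + 48865 = 48865 + I*√211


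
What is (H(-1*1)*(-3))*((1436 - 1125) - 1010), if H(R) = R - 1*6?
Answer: -14679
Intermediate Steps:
H(R) = -6 + R (H(R) = R - 6 = -6 + R)
(H(-1*1)*(-3))*((1436 - 1125) - 1010) = ((-6 - 1*1)*(-3))*((1436 - 1125) - 1010) = ((-6 - 1)*(-3))*(311 - 1010) = -7*(-3)*(-699) = 21*(-699) = -14679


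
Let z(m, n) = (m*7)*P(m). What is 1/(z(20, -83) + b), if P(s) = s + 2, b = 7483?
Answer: 1/10563 ≈ 9.4670e-5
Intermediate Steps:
P(s) = 2 + s
z(m, n) = 7*m*(2 + m) (z(m, n) = (m*7)*(2 + m) = (7*m)*(2 + m) = 7*m*(2 + m))
1/(z(20, -83) + b) = 1/(7*20*(2 + 20) + 7483) = 1/(7*20*22 + 7483) = 1/(3080 + 7483) = 1/10563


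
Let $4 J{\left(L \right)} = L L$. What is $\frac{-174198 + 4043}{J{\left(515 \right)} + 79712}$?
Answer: $- \frac{680620}{584073} \approx -1.1653$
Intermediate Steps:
$J{\left(L \right)} = \frac{L^{2}}{4}$ ($J{\left(L \right)} = \frac{L L}{4} = \frac{L^{2}}{4}$)
$\frac{-174198 + 4043}{J{\left(515 \right)} + 79712} = \frac{-174198 + 4043}{\frac{515^{2}}{4} + 79712} = - \frac{170155}{\frac{1}{4} \cdot 265225 + 79712} = - \frac{170155}{\frac{265225}{4} + 79712} = - \frac{170155}{\frac{584073}{4}} = \left(-170155\right) \frac{4}{584073} = - \frac{680620}{584073}$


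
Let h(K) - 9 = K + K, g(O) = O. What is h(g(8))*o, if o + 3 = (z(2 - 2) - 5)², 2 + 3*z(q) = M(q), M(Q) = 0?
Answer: 6550/9 ≈ 727.78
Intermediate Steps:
z(q) = -⅔ (z(q) = -⅔ + (⅓)*0 = -⅔ + 0 = -⅔)
h(K) = 9 + 2*K (h(K) = 9 + (K + K) = 9 + 2*K)
o = 262/9 (o = -3 + (-⅔ - 5)² = -3 + (-17/3)² = -3 + 289/9 = 262/9 ≈ 29.111)
h(g(8))*o = (9 + 2*8)*(262/9) = (9 + 16)*(262/9) = 25*(262/9) = 6550/9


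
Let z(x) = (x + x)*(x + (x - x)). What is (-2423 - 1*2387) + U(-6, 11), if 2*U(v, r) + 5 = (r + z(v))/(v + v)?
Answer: -115583/24 ≈ -4816.0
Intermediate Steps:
z(x) = 2*x² (z(x) = (2*x)*(x + 0) = (2*x)*x = 2*x²)
U(v, r) = -5/2 + (r + 2*v²)/(4*v) (U(v, r) = -5/2 + ((r + 2*v²)/(v + v))/2 = -5/2 + ((r + 2*v²)/((2*v)))/2 = -5/2 + ((r + 2*v²)*(1/(2*v)))/2 = -5/2 + ((r + 2*v²)/(2*v))/2 = -5/2 + (r + 2*v²)/(4*v))
(-2423 - 1*2387) + U(-6, 11) = (-2423 - 1*2387) + (-5/2 + (½)*(-6) + (¼)*11/(-6)) = (-2423 - 2387) + (-5/2 - 3 + (¼)*11*(-⅙)) = -4810 + (-5/2 - 3 - 11/24) = -4810 - 143/24 = -115583/24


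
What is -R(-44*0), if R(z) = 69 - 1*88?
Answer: 19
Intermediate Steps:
R(z) = -19 (R(z) = 69 - 88 = -19)
-R(-44*0) = -1*(-19) = 19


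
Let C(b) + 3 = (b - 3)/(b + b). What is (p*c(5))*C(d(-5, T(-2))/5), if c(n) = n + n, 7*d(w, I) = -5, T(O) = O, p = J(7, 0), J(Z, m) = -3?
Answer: -240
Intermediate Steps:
p = -3
d(w, I) = -5/7 (d(w, I) = (⅐)*(-5) = -5/7)
C(b) = -3 + (-3 + b)/(2*b) (C(b) = -3 + (b - 3)/(b + b) = -3 + (-3 + b)/((2*b)) = -3 + (-3 + b)*(1/(2*b)) = -3 + (-3 + b)/(2*b))
c(n) = 2*n
(p*c(5))*C(d(-5, T(-2))/5) = (-6*5)*((-3 - (-25)/(7*5))/(2*((-5/7/5)))) = (-3*10)*((-3 - (-25)/(7*5))/(2*((-5/7*⅕)))) = -15*(-3 - 5*(-⅐))/(-⅐) = -15*(-7)*(-3 + 5/7) = -15*(-7)*(-16)/7 = -30*8 = -240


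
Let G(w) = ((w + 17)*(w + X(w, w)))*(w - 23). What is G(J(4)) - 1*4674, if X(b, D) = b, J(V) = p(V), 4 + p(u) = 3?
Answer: -3906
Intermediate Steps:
p(u) = -1 (p(u) = -4 + 3 = -1)
J(V) = -1
G(w) = 2*w*(-23 + w)*(17 + w) (G(w) = ((w + 17)*(w + w))*(w - 23) = ((17 + w)*(2*w))*(-23 + w) = (2*w*(17 + w))*(-23 + w) = 2*w*(-23 + w)*(17 + w))
G(J(4)) - 1*4674 = 2*(-1)*(-391 + (-1)**2 - 6*(-1)) - 1*4674 = 2*(-1)*(-391 + 1 + 6) - 4674 = 2*(-1)*(-384) - 4674 = 768 - 4674 = -3906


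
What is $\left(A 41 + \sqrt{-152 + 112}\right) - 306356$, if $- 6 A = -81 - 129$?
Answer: $-304921 + 2 i \sqrt{10} \approx -3.0492 \cdot 10^{5} + 6.3246 i$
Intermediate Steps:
$A = 35$ ($A = - \frac{-81 - 129}{6} = \left(- \frac{1}{6}\right) \left(-210\right) = 35$)
$\left(A 41 + \sqrt{-152 + 112}\right) - 306356 = \left(35 \cdot 41 + \sqrt{-152 + 112}\right) - 306356 = \left(1435 + \sqrt{-40}\right) - 306356 = \left(1435 + 2 i \sqrt{10}\right) - 306356 = -304921 + 2 i \sqrt{10}$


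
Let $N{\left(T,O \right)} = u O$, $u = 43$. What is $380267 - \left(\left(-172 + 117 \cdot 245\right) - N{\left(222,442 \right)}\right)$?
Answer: $370780$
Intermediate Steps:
$N{\left(T,O \right)} = 43 O$
$380267 - \left(\left(-172 + 117 \cdot 245\right) - N{\left(222,442 \right)}\right) = 380267 - \left(\left(-172 + 117 \cdot 245\right) - 43 \cdot 442\right) = 380267 - \left(\left(-172 + 28665\right) - 19006\right) = 380267 - \left(28493 - 19006\right) = 380267 - 9487 = 370780$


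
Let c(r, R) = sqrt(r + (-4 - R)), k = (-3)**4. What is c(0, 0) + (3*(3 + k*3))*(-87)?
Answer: -64206 + 2*I ≈ -64206.0 + 2.0*I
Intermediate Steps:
k = 81
c(r, R) = sqrt(-4 + r - R)
c(0, 0) + (3*(3 + k*3))*(-87) = sqrt(-4 + 0 - 1*0) + (3*(3 + 81*3))*(-87) = sqrt(-4 + 0 + 0) + (3*(3 + 243))*(-87) = sqrt(-4) + (3*246)*(-87) = 2*I + 738*(-87) = 2*I - 64206 = -64206 + 2*I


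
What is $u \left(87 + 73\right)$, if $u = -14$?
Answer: $-2240$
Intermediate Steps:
$u \left(87 + 73\right) = - 14 \left(87 + 73\right) = \left(-14\right) 160 = -2240$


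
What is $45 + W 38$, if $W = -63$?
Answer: $-2349$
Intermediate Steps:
$45 + W 38 = 45 - 2394 = -2349$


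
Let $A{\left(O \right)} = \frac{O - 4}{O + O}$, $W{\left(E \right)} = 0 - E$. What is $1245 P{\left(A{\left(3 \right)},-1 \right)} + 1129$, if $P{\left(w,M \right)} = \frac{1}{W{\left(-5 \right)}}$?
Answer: $1378$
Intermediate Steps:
$W{\left(E \right)} = - E$
$A{\left(O \right)} = \frac{-4 + O}{2 O}$
$P{\left(w,M \right)} = \frac{1}{5}$ ($P{\left(w,M \right)} = \frac{1}{\left(-1\right) \left(-5\right)} = \frac{1}{5}$)
$1245 P{\left(A{\left(3 \right)},-1 \right)} + 1129 = 1245 \cdot \frac{1}{5} + 1129 = 249 + 1129 = 1378$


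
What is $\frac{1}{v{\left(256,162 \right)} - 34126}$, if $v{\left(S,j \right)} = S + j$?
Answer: $- \frac{1}{33708} \approx -2.9667 \cdot 10^{-5}$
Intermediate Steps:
$\frac{1}{v{\left(256,162 \right)} - 34126} = \frac{1}{\left(256 + 162\right) - 34126} = \frac{1}{418 - 34126} = \frac{1}{-33708} = - \frac{1}{33708}$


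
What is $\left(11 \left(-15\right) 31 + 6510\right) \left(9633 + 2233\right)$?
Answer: $16553070$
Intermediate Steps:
$\left(11 \left(-15\right) 31 + 6510\right) \left(9633 + 2233\right) = \left(\left(-165\right) 31 + 6510\right) 11866 = \left(-5115 + 6510\right) 11866 = 1395 \cdot 11866 = 16553070$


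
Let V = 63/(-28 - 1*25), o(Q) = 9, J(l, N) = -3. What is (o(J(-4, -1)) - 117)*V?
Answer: 6804/53 ≈ 128.38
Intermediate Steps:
V = -63/53 (V = 63/(-28 - 25) = 63/(-53) = 63*(-1/53) = -63/53 ≈ -1.1887)
(o(J(-4, -1)) - 117)*V = (9 - 117)*(-63/53) = -108*(-63/53) = 6804/53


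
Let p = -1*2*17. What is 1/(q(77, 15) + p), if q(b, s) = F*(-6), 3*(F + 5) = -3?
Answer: ½ ≈ 0.50000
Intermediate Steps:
F = -6 (F = -5 + (⅓)*(-3) = -5 - 1 = -6)
q(b, s) = 36 (q(b, s) = -6*(-6) = 36)
p = -34 (p = -2*17 = -34)
1/(q(77, 15) + p) = 1/(36 - 34) = 1/2 = ½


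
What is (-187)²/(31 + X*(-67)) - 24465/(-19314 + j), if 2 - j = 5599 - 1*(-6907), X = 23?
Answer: -89641791/4003765 ≈ -22.389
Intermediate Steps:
j = -12504 (j = 2 - (5599 - 1*(-6907)) = 2 - (5599 + 6907) = 2 - 1*12506 = 2 - 12506 = -12504)
(-187)²/(31 + X*(-67)) - 24465/(-19314 + j) = (-187)²/(31 + 23*(-67)) - 24465/(-19314 - 12504) = 34969/(31 - 1541) - 24465/(-31818) = 34969/(-1510) - 24465*(-1/31818) = 34969*(-1/1510) + 8155/10606 = -34969/1510 + 8155/10606 = -89641791/4003765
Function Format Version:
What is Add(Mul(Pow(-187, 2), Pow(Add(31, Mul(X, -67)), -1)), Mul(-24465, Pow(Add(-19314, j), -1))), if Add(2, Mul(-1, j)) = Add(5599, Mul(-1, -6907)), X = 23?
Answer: Rational(-89641791, 4003765) ≈ -22.389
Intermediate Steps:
j = -12504 (j = Add(2, Mul(-1, Add(5599, Mul(-1, -6907)))) = Add(2, Mul(-1, Add(5599, 6907))) = Add(2, Mul(-1, 12506)) = Add(2, -12506) = -12504)
Add(Mul(Pow(-187, 2), Pow(Add(31, Mul(X, -67)), -1)), Mul(-24465, Pow(Add(-19314, j), -1))) = Add(Mul(Pow(-187, 2), Pow(Add(31, Mul(23, -67)), -1)), Mul(-24465, Pow(Add(-19314, -12504), -1))) = Add(Mul(34969, Pow(Add(31, -1541), -1)), Mul(-24465, Pow(-31818, -1))) = Add(Mul(34969, Pow(-1510, -1)), Mul(-24465, Rational(-1, 31818))) = Add(Mul(34969, Rational(-1, 1510)), Rational(8155, 10606)) = Add(Rational(-34969, 1510), Rational(8155, 10606)) = Rational(-89641791, 4003765)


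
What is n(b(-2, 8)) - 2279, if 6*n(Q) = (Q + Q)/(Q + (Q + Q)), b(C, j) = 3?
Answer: -20510/9 ≈ -2278.9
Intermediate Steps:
n(Q) = ⅑ (n(Q) = ((Q + Q)/(Q + (Q + Q)))/6 = ((2*Q)/(Q + 2*Q))/6 = ((2*Q)/((3*Q)))/6 = ((2*Q)*(1/(3*Q)))/6 = (⅙)*(⅔) = ⅑)
n(b(-2, 8)) - 2279 = ⅑ - 2279 = -20510/9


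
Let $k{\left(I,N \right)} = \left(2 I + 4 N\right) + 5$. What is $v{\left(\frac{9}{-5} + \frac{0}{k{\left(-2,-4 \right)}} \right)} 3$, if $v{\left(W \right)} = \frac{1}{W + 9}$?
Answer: $\frac{5}{12} \approx 0.41667$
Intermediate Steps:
$k{\left(I,N \right)} = 5 + 2 I + 4 N$
$v{\left(W \right)} = \frac{1}{9 + W}$
$v{\left(\frac{9}{-5} + \frac{0}{k{\left(-2,-4 \right)}} \right)} 3 = \frac{1}{9 + \left(\frac{9}{-5} + \frac{0}{5 + 2 \left(-2\right) + 4 \left(-4\right)}\right)} 3 = \frac{1}{9 + \left(9 \left(- \frac{1}{5}\right) + \frac{0}{5 - 4 - 16}\right)} 3 = \frac{1}{9 - \left(\frac{9}{5} + \frac{0}{-15}\right)} 3 = \frac{1}{9 + \left(- \frac{9}{5} + 0 \left(- \frac{1}{15}\right)\right)} 3 = \frac{1}{9 + \left(- \frac{9}{5} + 0\right)} 3 = \frac{1}{9 - \frac{9}{5}} \cdot 3 = \frac{1}{\frac{36}{5}} \cdot 3 = \frac{5}{36} \cdot 3 = \frac{5}{12}$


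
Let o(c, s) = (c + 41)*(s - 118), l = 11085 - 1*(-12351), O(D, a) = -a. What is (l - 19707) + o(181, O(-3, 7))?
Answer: -24021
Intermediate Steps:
l = 23436 (l = 11085 + 12351 = 23436)
o(c, s) = (-118 + s)*(41 + c) (o(c, s) = (41 + c)*(-118 + s) = (-118 + s)*(41 + c))
(l - 19707) + o(181, O(-3, 7)) = (23436 - 19707) + (-4838 - 118*181 + 41*(-1*7) + 181*(-1*7)) = 3729 + (-4838 - 21358 + 41*(-7) + 181*(-7)) = 3729 + (-4838 - 21358 - 287 - 1267) = 3729 - 27750 = -24021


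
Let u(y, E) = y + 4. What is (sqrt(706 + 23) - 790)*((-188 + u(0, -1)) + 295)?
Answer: -84693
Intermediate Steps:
u(y, E) = 4 + y
(sqrt(706 + 23) - 790)*((-188 + u(0, -1)) + 295) = (sqrt(706 + 23) - 790)*((-188 + (4 + 0)) + 295) = (sqrt(729) - 790)*((-188 + 4) + 295) = (27 - 790)*(-184 + 295) = -763*111 = -84693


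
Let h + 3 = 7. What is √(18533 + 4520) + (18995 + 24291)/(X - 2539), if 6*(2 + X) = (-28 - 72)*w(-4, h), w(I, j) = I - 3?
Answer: -129858/7273 + √23053 ≈ 133.98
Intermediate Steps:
h = 4 (h = -3 + 7 = 4)
w(I, j) = -3 + I
X = 344/3 (X = -2 + ((-28 - 72)*(-3 - 4))/6 = -2 + (-100*(-7))/6 = -2 + (⅙)*700 = -2 + 350/3 = 344/3 ≈ 114.67)
√(18533 + 4520) + (18995 + 24291)/(X - 2539) = √(18533 + 4520) + (18995 + 24291)/(344/3 - 2539) = √23053 + 43286/(-7273/3) = √23053 + 43286*(-3/7273) = √23053 - 129858/7273 = -129858/7273 + √23053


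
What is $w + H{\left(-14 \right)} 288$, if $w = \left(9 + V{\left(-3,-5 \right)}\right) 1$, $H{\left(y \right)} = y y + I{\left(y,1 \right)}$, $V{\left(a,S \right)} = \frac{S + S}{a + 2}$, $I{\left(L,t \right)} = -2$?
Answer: $55891$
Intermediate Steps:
$V{\left(a,S \right)} = \frac{2 S}{2 + a}$
$H{\left(y \right)} = -2 + y^{2}$ ($H{\left(y \right)} = y y - 2 = y^{2} - 2 = -2 + y^{2}$)
$w = 19$ ($w = \left(9 + 2 \left(-5\right) \frac{1}{2 - 3}\right) 1 = \left(9 + 2 \left(-5\right) \frac{1}{-1}\right) 1 = \left(9 + 2 \left(-5\right) \left(-1\right)\right) 1 = \left(9 + 10\right) 1 = 19 \cdot 1 = 19$)
$w + H{\left(-14 \right)} 288 = 19 + \left(-2 + \left(-14\right)^{2}\right) 288 = 19 + \left(-2 + 196\right) 288 = 19 + 194 \cdot 288 = 19 + 55872 = 55891$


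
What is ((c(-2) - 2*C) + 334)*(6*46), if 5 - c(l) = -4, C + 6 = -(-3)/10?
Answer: 489072/5 ≈ 97814.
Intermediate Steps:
C = -57/10 (C = -6 - (-3)/10 = -6 - 1*(-3/10) = -6 + 3/10 = -57/10 ≈ -5.7000)
c(l) = 9 (c(l) = 5 - 1*(-4) = 5 + 4 = 9)
((c(-2) - 2*C) + 334)*(6*46) = ((9 - 2*(-57/10)) + 334)*(6*46) = ((9 + 57/5) + 334)*276 = (102/5 + 334)*276 = (1772/5)*276 = 489072/5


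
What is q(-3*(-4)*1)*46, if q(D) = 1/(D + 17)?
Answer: 46/29 ≈ 1.5862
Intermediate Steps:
q(D) = 1/(17 + D)
q(-3*(-4)*1)*46 = 46/(17 - 3*(-4)*1) = 46/(17 + 12*1) = 46/(17 + 12) = 46/29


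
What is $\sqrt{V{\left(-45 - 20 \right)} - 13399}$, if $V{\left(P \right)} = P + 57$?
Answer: $i \sqrt{13407} \approx 115.79 i$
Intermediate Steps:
$V{\left(P \right)} = 57 + P$
$\sqrt{V{\left(-45 - 20 \right)} - 13399} = \sqrt{\left(57 - 65\right) - 13399} = \sqrt{-8 - 13399} = \sqrt{-13407} = i \sqrt{13407}$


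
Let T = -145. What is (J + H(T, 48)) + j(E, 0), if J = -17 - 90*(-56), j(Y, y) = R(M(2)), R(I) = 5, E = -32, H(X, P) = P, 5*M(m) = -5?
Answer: 5076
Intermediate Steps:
M(m) = -1 (M(m) = (1/5)*(-5) = -1)
j(Y, y) = 5
J = 5023 (J = -17 + 5040 = 5023)
(J + H(T, 48)) + j(E, 0) = (5023 + 48) + 5 = 5071 + 5 = 5076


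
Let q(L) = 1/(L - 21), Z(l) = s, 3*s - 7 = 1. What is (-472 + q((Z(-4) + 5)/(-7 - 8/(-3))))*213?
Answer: -29761425/296 ≈ -1.0055e+5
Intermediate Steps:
s = 8/3 (s = 7/3 + (1/3)*1 = 7/3 + 1/3 = 8/3 ≈ 2.6667)
Z(l) = 8/3
q(L) = 1/(-21 + L)
(-472 + q((Z(-4) + 5)/(-7 - 8/(-3))))*213 = (-472 + 1/(-21 + (8/3 + 5)/(-7 - 8/(-3))))*213 = (-472 + 1/(-21 + 23/(3*(-7 - 8*(-1/3)))))*213 = (-472 + 1/(-21 + 23/(3*(-7 + 8/3))))*213 = (-472 + 1/(-21 + 23/(3*(-13/3))))*213 = (-472 + 1/(-21 + (23/3)*(-3/13)))*213 = (-472 + 1/(-21 - 23/13))*213 = (-472 + 1/(-296/13))*213 = (-472 - 13/296)*213 = -139725/296*213 = -29761425/296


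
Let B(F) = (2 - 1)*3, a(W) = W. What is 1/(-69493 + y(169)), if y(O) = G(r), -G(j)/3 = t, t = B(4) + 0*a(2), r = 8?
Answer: -1/69502 ≈ -1.4388e-5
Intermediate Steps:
B(F) = 3 (B(F) = 1*3 = 3)
t = 3 (t = 3 + 0*2 = 3 + 0 = 3)
G(j) = -9 (G(j) = -3*3 = -9)
y(O) = -9
1/(-69493 + y(169)) = 1/(-69493 - 9) = 1/(-69502) = -1/69502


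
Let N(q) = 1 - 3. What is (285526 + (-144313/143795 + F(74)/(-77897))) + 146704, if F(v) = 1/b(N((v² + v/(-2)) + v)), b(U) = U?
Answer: 9682966103997173/22402398230 ≈ 4.3223e+5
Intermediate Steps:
N(q) = -2
F(v) = -½ (F(v) = 1/(-2) = -½)
(285526 + (-144313/143795 + F(74)/(-77897))) + 146704 = (285526 + (-144313/143795 - ½/(-77897))) + 146704 = (285526 + (-144313*1/143795 - ½*(-1/77897))) + 146704 = (285526 + (-144313/143795 + 1/155794)) + 146704 = (285526 - 22482955727/22402398230) + 146704 = 6396444674063253/22402398230 + 146704 = 9682966103997173/22402398230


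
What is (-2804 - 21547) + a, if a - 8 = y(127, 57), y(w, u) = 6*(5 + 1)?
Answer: -24307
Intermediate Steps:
y(w, u) = 36 (y(w, u) = 6*6 = 36)
a = 44 (a = 8 + 36 = 44)
(-2804 - 21547) + a = (-2804 - 21547) + 44 = -24351 + 44 = -24307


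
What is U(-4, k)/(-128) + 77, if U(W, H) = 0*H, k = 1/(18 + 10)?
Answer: 77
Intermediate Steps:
k = 1/28 ≈ 0.035714
U(W, H) = 0
U(-4, k)/(-128) + 77 = 0/(-128) + 77 = 0*(-1/128) + 77 = 0 + 77 = 77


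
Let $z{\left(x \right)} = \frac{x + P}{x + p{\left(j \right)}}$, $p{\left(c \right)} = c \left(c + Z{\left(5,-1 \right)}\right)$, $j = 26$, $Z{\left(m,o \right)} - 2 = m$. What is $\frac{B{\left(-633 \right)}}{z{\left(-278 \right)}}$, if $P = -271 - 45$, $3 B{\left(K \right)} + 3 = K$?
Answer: $\frac{61480}{297} \approx 207.0$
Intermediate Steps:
$Z{\left(m,o \right)} = 2 + m$
$B{\left(K \right)} = -1 + \frac{K}{3}$
$P = -316$ ($P = -271 - 45 = -316$)
$p{\left(c \right)} = c \left(7 + c\right)$ ($p{\left(c \right)} = c \left(c + \left(2 + 5\right)\right) = c \left(c + 7\right) = c \left(7 + c\right)$)
$z{\left(x \right)} = \frac{-316 + x}{858 + x}$ ($z{\left(x \right)} = \frac{x - 316}{x + 26 \left(7 + 26\right)} = \frac{-316 + x}{x + 26 \cdot 33} = \frac{-316 + x}{x + 858} = \frac{-316 + x}{858 + x}$)
$\frac{B{\left(-633 \right)}}{z{\left(-278 \right)}} = \frac{-1 + \frac{1}{3} \left(-633\right)}{\frac{1}{858 - 278} \left(-316 - 278\right)} = \frac{-1 - 211}{\frac{1}{580} \left(-594\right)} = - \frac{212}{\frac{1}{580} \left(-594\right)} = - \frac{212}{- \frac{297}{290}} = \left(-212\right) \left(- \frac{290}{297}\right) = \frac{61480}{297}$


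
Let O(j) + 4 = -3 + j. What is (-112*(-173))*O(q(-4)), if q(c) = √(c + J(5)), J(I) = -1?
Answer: -135632 + 19376*I*√5 ≈ -1.3563e+5 + 43326.0*I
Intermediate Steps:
q(c) = √(-1 + c) (q(c) = √(c - 1) = √(-1 + c))
O(j) = -7 + j (O(j) = -4 + (-3 + j) = -7 + j)
(-112*(-173))*O(q(-4)) = (-112*(-173))*(-7 + √(-1 - 4)) = 19376*(-7 + √(-5)) = 19376*(-7 + I*√5) = -135632 + 19376*I*√5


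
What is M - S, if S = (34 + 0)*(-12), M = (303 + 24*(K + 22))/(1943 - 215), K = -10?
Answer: 235205/576 ≈ 408.34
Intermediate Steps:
M = 197/576 (M = (303 + 24*(-10 + 22))/(1943 - 215) = (303 + 24*12)/1728 = (303 + 288)*(1/1728) = 591*(1/1728) = 197/576 ≈ 0.34201)
S = -408 (S = 34*(-12) = -408)
M - S = 197/576 - 1*(-408) = 197/576 + 408 = 235205/576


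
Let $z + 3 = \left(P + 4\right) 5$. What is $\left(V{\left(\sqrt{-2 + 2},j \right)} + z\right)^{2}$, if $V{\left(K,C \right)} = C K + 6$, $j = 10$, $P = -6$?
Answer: $49$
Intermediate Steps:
$V{\left(K,C \right)} = 6 + C K$
$z = -13$ ($z = -3 + \left(-6 + 4\right) 5 = -3 - 10 = -13$)
$\left(V{\left(\sqrt{-2 + 2},j \right)} + z\right)^{2} = \left(\left(6 + 10 \sqrt{-2 + 2}\right) - 13\right)^{2} = \left(\left(6 + 10 \sqrt{0}\right) - 13\right)^{2} = \left(\left(6 + 10 \cdot 0\right) - 13\right)^{2} = \left(\left(6 + 0\right) - 13\right)^{2} = \left(6 - 13\right)^{2} = \left(-7\right)^{2} = 49$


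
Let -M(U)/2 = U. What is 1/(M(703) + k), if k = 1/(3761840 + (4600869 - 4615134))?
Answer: -3747575/5269090449 ≈ -0.00071124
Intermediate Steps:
M(U) = -2*U
k = 1/3747575 (k = 1/(3761840 - 14265) = 1/3747575 ≈ 2.6684e-7)
1/(M(703) + k) = 1/(-2*703 + 1/3747575) = 1/(-1406 + 1/3747575) = 1/(-5269090449/3747575) = -3747575/5269090449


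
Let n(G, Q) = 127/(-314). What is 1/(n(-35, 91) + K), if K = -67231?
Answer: -314/21110661 ≈ -1.4874e-5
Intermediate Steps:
n(G, Q) = -127/314 (n(G, Q) = 127*(-1/314) = -127/314)
1/(n(-35, 91) + K) = 1/(-127/314 - 67231) = 1/(-21110661/314) = -314/21110661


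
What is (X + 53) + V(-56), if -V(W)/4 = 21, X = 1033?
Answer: 1002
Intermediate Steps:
V(W) = -84 (V(W) = -4*21 = -84)
(X + 53) + V(-56) = (1033 + 53) - 84 = 1086 - 84 = 1002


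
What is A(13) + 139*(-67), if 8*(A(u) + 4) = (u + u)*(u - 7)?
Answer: -18595/2 ≈ -9297.5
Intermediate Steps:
A(u) = -4 + u*(-7 + u)/4 (A(u) = -4 + ((u + u)*(u - 7))/8 = -4 + ((2*u)*(-7 + u))/8 = -4 + (2*u*(-7 + u))/8 = -4 + u*(-7 + u)/4)
A(13) + 139*(-67) = (-4 - 7/4*13 + (1/4)*13**2) + 139*(-67) = (-4 - 91/4 + (1/4)*169) - 9313 = (-4 - 91/4 + 169/4) - 9313 = 31/2 - 9313 = -18595/2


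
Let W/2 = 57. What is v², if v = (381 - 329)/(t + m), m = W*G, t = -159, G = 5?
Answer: 2704/168921 ≈ 0.016007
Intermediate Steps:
W = 114 (W = 2*57 = 114)
m = 570 (m = 114*5 = 570)
v = 52/411 (v = (381 - 329)/(-159 + 570) = 52/411 ≈ 0.12652)
v² = (52/411)² = 2704/168921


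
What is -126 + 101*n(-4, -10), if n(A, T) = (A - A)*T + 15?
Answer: 1389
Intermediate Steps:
n(A, T) = 15 (n(A, T) = 0*T + 15 = 0 + 15 = 15)
-126 + 101*n(-4, -10) = -126 + 101*15 = -126 + 1515 = 1389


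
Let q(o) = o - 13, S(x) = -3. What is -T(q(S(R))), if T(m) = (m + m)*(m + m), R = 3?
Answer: -1024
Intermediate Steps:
q(o) = -13 + o
T(m) = 4*m**2 (T(m) = (2*m)*(2*m) = 4*m**2)
-T(q(S(R))) = -4*(-13 - 3)**2 = -4*(-16)**2 = -4*256 = -1*1024 = -1024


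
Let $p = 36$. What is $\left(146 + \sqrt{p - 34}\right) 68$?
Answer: $9928 + 68 \sqrt{2} \approx 10024.0$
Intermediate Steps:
$\left(146 + \sqrt{p - 34}\right) 68 = \left(146 + \sqrt{36 - 34}\right) 68 = \left(146 + \sqrt{2}\right) 68 = 9928 + 68 \sqrt{2}$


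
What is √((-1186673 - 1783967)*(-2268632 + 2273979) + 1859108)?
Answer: 2*I*√3970538243 ≈ 1.2602e+5*I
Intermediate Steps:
√((-1186673 - 1783967)*(-2268632 + 2273979) + 1859108) = √(-2970640*5347 + 1859108) = √(-15884012080 + 1859108) = √(-15882152972) = 2*I*√3970538243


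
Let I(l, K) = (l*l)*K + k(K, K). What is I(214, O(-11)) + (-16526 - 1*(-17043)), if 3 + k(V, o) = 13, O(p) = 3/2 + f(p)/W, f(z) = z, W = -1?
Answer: 572977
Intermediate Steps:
O(p) = 3/2 - p (O(p) = 3/2 + p/(-1) = 3*(½) + p*(-1) = 3/2 - p)
k(V, o) = 10 (k(V, o) = -3 + 13 = 10)
I(l, K) = 10 + K*l² (I(l, K) = (l*l)*K + 10 = l²*K + 10 = K*l² + 10 = 10 + K*l²)
I(214, O(-11)) + (-16526 - 1*(-17043)) = (10 + (3/2 - 1*(-11))*214²) + (-16526 - 1*(-17043)) = (10 + (3/2 + 11)*45796) + (-16526 + 17043) = (10 + (25/2)*45796) + 517 = (10 + 572450) + 517 = 572460 + 517 = 572977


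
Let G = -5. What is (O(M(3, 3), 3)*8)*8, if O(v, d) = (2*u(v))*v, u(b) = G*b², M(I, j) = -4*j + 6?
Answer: 138240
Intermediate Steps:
M(I, j) = 6 - 4*j
u(b) = -5*b²
O(v, d) = -10*v³ (O(v, d) = (2*(-5*v²))*v = (-10*v²)*v = -10*v³)
(O(M(3, 3), 3)*8)*8 = (-10*(6 - 4*3)³*8)*8 = (-10*(6 - 12)³*8)*8 = (-10*(-6)³*8)*8 = (-10*(-216)*8)*8 = (2160*8)*8 = 17280*8 = 138240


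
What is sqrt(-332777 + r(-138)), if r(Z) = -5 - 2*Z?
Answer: 31*I*sqrt(346) ≈ 576.63*I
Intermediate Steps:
sqrt(-332777 + r(-138)) = sqrt(-332777 + (-5 - 2*(-138))) = sqrt(-332777 + (-5 + 276)) = sqrt(-332777 + 271) = sqrt(-332506) = 31*I*sqrt(346)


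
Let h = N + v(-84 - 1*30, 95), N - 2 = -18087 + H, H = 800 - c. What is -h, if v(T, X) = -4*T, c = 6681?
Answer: 23510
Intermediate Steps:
H = -5881 (H = 800 - 1*6681 = 800 - 6681 = -5881)
N = -23966 (N = 2 + (-18087 - 5881) = 2 - 23968 = -23966)
h = -23510 (h = -23966 - 4*(-84 - 1*30) = -23966 - 4*(-84 - 30) = -23966 - 4*(-114) = -23966 + 456 = -23510)
-h = -1*(-23510) = 23510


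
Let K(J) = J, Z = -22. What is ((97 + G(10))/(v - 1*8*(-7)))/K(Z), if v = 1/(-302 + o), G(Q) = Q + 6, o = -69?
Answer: -41923/457050 ≈ -0.091725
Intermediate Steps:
G(Q) = 6 + Q
v = -1/371 (v = 1/(-302 - 69) = 1/(-371) = -1/371 ≈ -0.0026954)
((97 + G(10))/(v - 1*8*(-7)))/K(Z) = ((97 + (6 + 10))/(-1/371 - 1*8*(-7)))/(-22) = ((97 + 16)/(-1/371 - 8*(-7)))*(-1/22) = (113/(-1/371 + 56))*(-1/22) = (113/(20775/371))*(-1/22) = (113*(371/20775))*(-1/22) = (41923/20775)*(-1/22) = -41923/457050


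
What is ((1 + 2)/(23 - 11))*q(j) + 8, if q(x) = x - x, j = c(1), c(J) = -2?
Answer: 8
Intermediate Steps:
j = -2
q(x) = 0
((1 + 2)/(23 - 11))*q(j) + 8 = ((1 + 2)/(23 - 11))*0 + 8 = (3/12)*0 + 8 = (3*(1/12))*0 + 8 = (1/4)*0 + 8 = 0 + 8 = 8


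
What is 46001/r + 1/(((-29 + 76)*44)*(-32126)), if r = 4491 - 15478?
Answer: -3056148575555/729938572616 ≈ -4.1869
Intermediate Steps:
r = -10987
46001/r + 1/(((-29 + 76)*44)*(-32126)) = 46001/(-10987) + 1/(((-29 + 76)*44)*(-32126)) = 46001*(-1/10987) - 1/32126/(47*44) = -46001/10987 - 1/32126/2068 = -46001/10987 + (1/2068)*(-1/32126) = -46001/10987 - 1/66436568 = -3056148575555/729938572616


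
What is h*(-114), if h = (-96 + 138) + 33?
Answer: -8550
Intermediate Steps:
h = 75 (h = 42 + 33 = 75)
h*(-114) = 75*(-114) = -8550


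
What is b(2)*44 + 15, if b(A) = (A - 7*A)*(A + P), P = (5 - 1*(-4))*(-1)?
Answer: 3711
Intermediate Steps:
P = -9 (P = (5 + 4)*(-1) = 9*(-1) = -9)
b(A) = -6*A*(-9 + A) (b(A) = (A - 7*A)*(A - 9) = (-6*A)*(-9 + A) = -6*A*(-9 + A))
b(2)*44 + 15 = (6*2*(9 - 1*2))*44 + 15 = (6*2*(9 - 2))*44 + 15 = (6*2*7)*44 + 15 = 84*44 + 15 = 3696 + 15 = 3711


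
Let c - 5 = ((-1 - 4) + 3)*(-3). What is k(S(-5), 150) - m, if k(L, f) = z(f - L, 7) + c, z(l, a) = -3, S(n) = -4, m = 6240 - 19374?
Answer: 13142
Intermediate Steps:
m = -13134
c = 11 (c = 5 + ((-1 - 4) + 3)*(-3) = 5 + (-5 + 3)*(-3) = 5 - 2*(-3) = 5 + 6 = 11)
k(L, f) = 8 (k(L, f) = -3 + 11 = 8)
k(S(-5), 150) - m = 8 - 1*(-13134) = 8 + 13134 = 13142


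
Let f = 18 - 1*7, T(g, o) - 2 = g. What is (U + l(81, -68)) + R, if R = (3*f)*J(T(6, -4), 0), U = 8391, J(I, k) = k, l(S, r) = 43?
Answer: 8434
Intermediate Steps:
T(g, o) = 2 + g
f = 11 (f = 18 - 7 = 11)
R = 0 (R = (3*11)*0 = 33*0 = 0)
(U + l(81, -68)) + R = (8391 + 43) + 0 = 8434 + 0 = 8434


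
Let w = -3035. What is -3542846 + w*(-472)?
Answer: -2110326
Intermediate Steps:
-3542846 + w*(-472) = -3542846 - 3035*(-472) = -3542846 + 1432520 = -2110326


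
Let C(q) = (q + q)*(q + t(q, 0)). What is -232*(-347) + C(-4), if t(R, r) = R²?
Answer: 80408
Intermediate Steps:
C(q) = 2*q*(q + q²) (C(q) = (q + q)*(q + q²) = (2*q)*(q + q²) = 2*q*(q + q²))
-232*(-347) + C(-4) = -232*(-347) + 2*(-4)²*(1 - 4) = 80504 + 2*16*(-3) = 80504 - 96 = 80408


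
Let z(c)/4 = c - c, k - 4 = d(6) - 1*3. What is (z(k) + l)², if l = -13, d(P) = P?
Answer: 169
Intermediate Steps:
k = 7 (k = 4 + (6 - 1*3) = 4 + (6 - 3) = 4 + 3 = 7)
z(c) = 0 (z(c) = 4*(c - c) = 4*0 = 0)
(z(k) + l)² = (0 - 13)² = (-13)² = 169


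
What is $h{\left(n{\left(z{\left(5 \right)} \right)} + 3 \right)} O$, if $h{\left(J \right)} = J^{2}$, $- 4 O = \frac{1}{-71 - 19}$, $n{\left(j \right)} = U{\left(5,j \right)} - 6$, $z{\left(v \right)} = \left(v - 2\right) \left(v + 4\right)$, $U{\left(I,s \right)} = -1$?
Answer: $\frac{2}{45} \approx 0.044444$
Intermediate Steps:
$z{\left(v \right)} = \left(-2 + v\right) \left(4 + v\right)$
$n{\left(j \right)} = -7$ ($n{\left(j \right)} = -1 - 6 = -7$)
$O = \frac{1}{360}$ ($O = - \frac{1}{4 \left(-71 - 19\right)} = - \frac{1}{4 \left(-90\right)} = \left(- \frac{1}{4}\right) \left(- \frac{1}{90}\right) = \frac{1}{360} \approx 0.0027778$)
$h{\left(n{\left(z{\left(5 \right)} \right)} + 3 \right)} O = \left(-7 + 3\right)^{2} \cdot \frac{1}{360} = \left(-4\right)^{2} \cdot \frac{1}{360} = 16 \cdot \frac{1}{360} = \frac{2}{45}$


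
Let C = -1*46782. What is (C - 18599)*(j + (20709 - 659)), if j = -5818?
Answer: -930502392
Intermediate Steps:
C = -46782
(C - 18599)*(j + (20709 - 659)) = (-46782 - 18599)*(-5818 + (20709 - 659)) = -65381*(-5818 + 20050) = -65381*14232 = -930502392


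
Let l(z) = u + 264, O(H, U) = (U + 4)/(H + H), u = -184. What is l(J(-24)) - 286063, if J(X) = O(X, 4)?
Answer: -285983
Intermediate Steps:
O(H, U) = (4 + U)/(2*H) (O(H, U) = (4 + U)/((2*H)) = (4 + U)*(1/(2*H)) = (4 + U)/(2*H))
J(X) = 4/X (J(X) = (4 + 4)/(2*X) = (½)*8/X = 4/X)
l(z) = 80 (l(z) = -184 + 264 = 80)
l(J(-24)) - 286063 = 80 - 286063 = -285983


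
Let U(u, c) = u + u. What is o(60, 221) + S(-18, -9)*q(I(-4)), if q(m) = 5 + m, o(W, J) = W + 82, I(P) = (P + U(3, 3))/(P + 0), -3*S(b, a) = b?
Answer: 169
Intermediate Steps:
U(u, c) = 2*u
S(b, a) = -b/3
I(P) = (6 + P)/P (I(P) = (P + 2*3)/(P + 0) = (P + 6)/P = (6 + P)/P)
o(W, J) = 82 + W
o(60, 221) + S(-18, -9)*q(I(-4)) = (82 + 60) + (-⅓*(-18))*(5 + (6 - 4)/(-4)) = 142 + 6*(5 - ¼*2) = 142 + 6*(5 - ½) = 142 + 6*(9/2) = 142 + 27 = 169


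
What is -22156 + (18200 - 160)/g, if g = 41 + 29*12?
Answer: -8600644/389 ≈ -22110.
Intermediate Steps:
g = 389 (g = 41 + 348 = 389)
-22156 + (18200 - 160)/g = -22156 + (18200 - 160)/389 = -22156 + 18040*(1/389) = -22156 + 18040/389 = -8600644/389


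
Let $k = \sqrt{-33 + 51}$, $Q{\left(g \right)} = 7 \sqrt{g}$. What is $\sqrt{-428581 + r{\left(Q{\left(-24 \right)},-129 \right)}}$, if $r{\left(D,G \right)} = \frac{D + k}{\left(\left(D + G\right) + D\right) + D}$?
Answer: $\frac{\sqrt{3} \sqrt{\frac{55286949 + 3 \sqrt{2} - 18000388 i \sqrt{6}}{-43 + 14 i \sqrt{6}}}}{3} \approx 0.00013635 - 654.66 i$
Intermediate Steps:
$k = 3 \sqrt{2}$ ($k = \sqrt{18} = 3 \sqrt{2} \approx 4.2426$)
$r{\left(D,G \right)} = \frac{D + 3 \sqrt{2}}{G + 3 D}$ ($r{\left(D,G \right)} = \frac{D + 3 \sqrt{2}}{\left(\left(D + G\right) + D\right) + D} = \frac{D + 3 \sqrt{2}}{\left(G + 2 D\right) + D} = \frac{D + 3 \sqrt{2}}{G + 3 D}$)
$\sqrt{-428581 + r{\left(Q{\left(-24 \right)},-129 \right)}} = \sqrt{-428581 + \frac{7 \sqrt{-24} + 3 \sqrt{2}}{-129 + 3 \cdot 7 \sqrt{-24}}} = \sqrt{-428581 + \frac{7 \cdot 2 i \sqrt{6} + 3 \sqrt{2}}{-129 + 3 \cdot 7 \cdot 2 i \sqrt{6}}} = \sqrt{-428581 + \frac{14 i \sqrt{6} + 3 \sqrt{2}}{-129 + 3 \cdot 14 i \sqrt{6}}} = \sqrt{-428581 + \frac{3 \sqrt{2} + 14 i \sqrt{6}}{-129 + 42 i \sqrt{6}}}$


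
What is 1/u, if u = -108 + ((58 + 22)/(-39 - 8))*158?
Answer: -47/17716 ≈ -0.0026530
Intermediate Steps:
u = -17716/47 (u = -108 + (80/(-47))*158 = -108 + (80*(-1/47))*158 = -108 - 80/47*158 = -108 - 12640/47 = -17716/47 ≈ -376.94)
1/u = 1/(-17716/47) = -47/17716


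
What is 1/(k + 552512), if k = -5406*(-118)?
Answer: 1/1190420 ≈ 8.4004e-7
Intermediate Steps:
k = 637908
1/(k + 552512) = 1/(637908 + 552512) = 1/1190420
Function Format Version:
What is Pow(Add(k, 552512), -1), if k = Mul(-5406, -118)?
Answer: Rational(1, 1190420) ≈ 8.4004e-7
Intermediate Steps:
k = 637908
Pow(Add(k, 552512), -1) = Pow(Add(637908, 552512), -1) = Pow(1190420, -1) = Rational(1, 1190420)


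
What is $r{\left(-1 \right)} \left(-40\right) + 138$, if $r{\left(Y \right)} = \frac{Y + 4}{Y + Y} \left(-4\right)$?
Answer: $-102$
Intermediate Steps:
$r{\left(Y \right)} = - \frac{2 \left(4 + Y\right)}{Y}$ ($r{\left(Y \right)} = \frac{4 + Y}{2 Y} \left(-4\right) = - \frac{2 \left(4 + Y\right)}{Y}$)
$r{\left(-1 \right)} \left(-40\right) + 138 = \left(-2 - \frac{8}{-1}\right) \left(-40\right) + 138 = \left(-2 - -8\right) \left(-40\right) + 138 = \left(-2 + 8\right) \left(-40\right) + 138 = 6 \left(-40\right) + 138 = -240 + 138 = -102$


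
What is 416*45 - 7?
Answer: 18713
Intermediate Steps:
416*45 - 7 = 18720 - 7 = 18713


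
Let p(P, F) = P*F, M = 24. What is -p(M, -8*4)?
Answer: 768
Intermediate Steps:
p(P, F) = F*P
-p(M, -8*4) = -(-8*4)*24 = -(-32)*24 = -1*(-768) = 768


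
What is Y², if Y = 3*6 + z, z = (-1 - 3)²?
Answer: 1156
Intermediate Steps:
z = 16 (z = (-4)² = 16)
Y = 34 (Y = 3*6 + 16 = 18 + 16 = 34)
Y² = 34² = 1156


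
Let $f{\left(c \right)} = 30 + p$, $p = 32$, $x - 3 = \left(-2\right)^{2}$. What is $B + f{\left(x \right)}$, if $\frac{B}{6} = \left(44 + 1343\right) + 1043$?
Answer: $14642$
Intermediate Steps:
$x = 7$ ($x = 3 + \left(-2\right)^{2} = 3 + 4 = 7$)
$f{\left(c \right)} = 62$ ($f{\left(c \right)} = 30 + 32 = 62$)
$B = 14580$ ($B = 6 \left(\left(44 + 1343\right) + 1043\right) = 6 \left(1387 + 1043\right) = 6 \cdot 2430 = 14580$)
$B + f{\left(x \right)} = 14580 + 62 = 14642$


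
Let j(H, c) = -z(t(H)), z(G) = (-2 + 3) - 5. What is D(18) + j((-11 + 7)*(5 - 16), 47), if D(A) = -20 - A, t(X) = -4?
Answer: -34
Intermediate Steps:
z(G) = -4 (z(G) = 1 - 5 = -4)
j(H, c) = 4 (j(H, c) = -1*(-4) = 4)
D(18) + j((-11 + 7)*(5 - 16), 47) = (-20 - 1*18) + 4 = (-20 - 18) + 4 = -38 + 4 = -34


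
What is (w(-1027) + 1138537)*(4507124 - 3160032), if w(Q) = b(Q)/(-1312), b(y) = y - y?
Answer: 1533714084404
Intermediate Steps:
b(y) = 0
w(Q) = 0 (w(Q) = 0/(-1312) = 0*(-1/1312) = 0)
(w(-1027) + 1138537)*(4507124 - 3160032) = (0 + 1138537)*(4507124 - 3160032) = 1138537*1347092 = 1533714084404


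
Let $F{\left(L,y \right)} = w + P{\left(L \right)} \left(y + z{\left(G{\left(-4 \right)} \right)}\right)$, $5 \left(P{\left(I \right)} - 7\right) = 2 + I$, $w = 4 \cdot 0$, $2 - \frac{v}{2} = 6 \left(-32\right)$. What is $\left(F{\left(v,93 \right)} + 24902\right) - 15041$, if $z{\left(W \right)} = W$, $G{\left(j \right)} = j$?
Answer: $17426$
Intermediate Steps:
$v = 388$ ($v = 4 - 2 \cdot 6 \left(-32\right) = 4 - -384 = 4 + 384 = 388$)
$w = 0$
$P{\left(I \right)} = \frac{37}{5} + \frac{I}{5}$ ($P{\left(I \right)} = 7 + \frac{2 + I}{5} = 7 + \left(\frac{2}{5} + \frac{I}{5}\right) = \frac{37}{5} + \frac{I}{5}$)
$F{\left(L,y \right)} = \left(-4 + y\right) \left(\frac{37}{5} + \frac{L}{5}\right)$ ($F{\left(L,y \right)} = 0 + \left(\frac{37}{5} + \frac{L}{5}\right) \left(y - 4\right) = 0 + \left(\frac{37}{5} + \frac{L}{5}\right) \left(-4 + y\right) = 0 + \left(-4 + y\right) \left(\frac{37}{5} + \frac{L}{5}\right) = \left(-4 + y\right) \left(\frac{37}{5} + \frac{L}{5}\right)$)
$\left(F{\left(v,93 \right)} + 24902\right) - 15041 = \left(\left(- \frac{148}{5} - \frac{1552}{5} + \frac{1}{5} \cdot 93 \left(37 + 388\right)\right) + 24902\right) - 15041 = \left(\left(- \frac{148}{5} - \frac{1552}{5} + \frac{1}{5} \cdot 93 \cdot 425\right) + 24902\right) - 15041 = \left(\left(- \frac{148}{5} - \frac{1552}{5} + 7905\right) + 24902\right) - 15041 = \left(7565 + 24902\right) - 15041 = 32467 - 15041 = 17426$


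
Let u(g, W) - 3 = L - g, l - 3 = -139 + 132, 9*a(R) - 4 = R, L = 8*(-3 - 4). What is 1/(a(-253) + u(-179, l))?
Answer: 3/295 ≈ 0.010169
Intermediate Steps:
L = -56 (L = 8*(-7) = -56)
a(R) = 4/9 + R/9
l = -4 (l = 3 + (-139 + 132) = 3 - 7 = -4)
u(g, W) = -53 - g (u(g, W) = 3 + (-56 - g) = -53 - g)
1/(a(-253) + u(-179, l)) = 1/((4/9 + (⅑)*(-253)) + (-53 - 1*(-179))) = 1/((4/9 - 253/9) + (-53 + 179)) = 1/(-83/3 + 126) = 1/(295/3) = 3/295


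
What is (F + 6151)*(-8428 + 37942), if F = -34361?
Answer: -832589940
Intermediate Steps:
(F + 6151)*(-8428 + 37942) = (-34361 + 6151)*(-8428 + 37942) = -28210*29514 = -832589940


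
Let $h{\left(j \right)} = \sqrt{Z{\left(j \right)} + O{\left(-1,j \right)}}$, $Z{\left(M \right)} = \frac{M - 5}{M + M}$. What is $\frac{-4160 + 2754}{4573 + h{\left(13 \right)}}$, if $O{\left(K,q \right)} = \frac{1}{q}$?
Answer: $- \frac{41792647}{135930136} + \frac{703 \sqrt{65}}{135930136} \approx -0.30742$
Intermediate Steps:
$Z{\left(M \right)} = \frac{-5 + M}{2 M}$
$h{\left(j \right)} = \sqrt{\frac{1}{j} + \frac{-5 + j}{2 j}}$ ($h{\left(j \right)} = \sqrt{\frac{-5 + j}{2 j} + \frac{1}{j}} = \sqrt{\frac{1}{j} + \frac{-5 + j}{2 j}}$)
$\frac{-4160 + 2754}{4573 + h{\left(13 \right)}} = \frac{-4160 + 2754}{4573 + \frac{\sqrt{2} \sqrt{\frac{-3 + 13}{13}}}{2}} = - \frac{1406}{4573 + \frac{\sqrt{2} \sqrt{\frac{1}{13} \cdot 10}}{2}} = - \frac{1406}{4573 + \frac{\sqrt{2} \sqrt{\frac{10}{13}}}{2}} = - \frac{1406}{4573 + \frac{\sqrt{2} \frac{\sqrt{130}}{13}}{2}} = - \frac{1406}{4573 + \frac{\sqrt{65}}{13}}$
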